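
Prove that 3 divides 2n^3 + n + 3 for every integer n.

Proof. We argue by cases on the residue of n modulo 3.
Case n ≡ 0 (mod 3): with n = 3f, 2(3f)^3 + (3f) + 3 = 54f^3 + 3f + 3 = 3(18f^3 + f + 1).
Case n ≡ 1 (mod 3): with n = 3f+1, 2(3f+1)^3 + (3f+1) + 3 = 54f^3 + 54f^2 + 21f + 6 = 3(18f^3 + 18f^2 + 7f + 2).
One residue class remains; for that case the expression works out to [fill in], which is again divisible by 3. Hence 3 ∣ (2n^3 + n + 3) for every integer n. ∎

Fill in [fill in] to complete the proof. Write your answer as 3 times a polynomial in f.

3(18f^3 + 36f^2 + 25f + 7)

Only n ≡ 2 (mod 3) is unaccounted for. Put n = 3f+2:
2(3f+2)^3 + (3f+2) + 3 expands to 54f^3 + 108f^2 + 75f + 21,
and factoring out 3 leaves 3(18f^3 + 36f^2 + 25f + 7).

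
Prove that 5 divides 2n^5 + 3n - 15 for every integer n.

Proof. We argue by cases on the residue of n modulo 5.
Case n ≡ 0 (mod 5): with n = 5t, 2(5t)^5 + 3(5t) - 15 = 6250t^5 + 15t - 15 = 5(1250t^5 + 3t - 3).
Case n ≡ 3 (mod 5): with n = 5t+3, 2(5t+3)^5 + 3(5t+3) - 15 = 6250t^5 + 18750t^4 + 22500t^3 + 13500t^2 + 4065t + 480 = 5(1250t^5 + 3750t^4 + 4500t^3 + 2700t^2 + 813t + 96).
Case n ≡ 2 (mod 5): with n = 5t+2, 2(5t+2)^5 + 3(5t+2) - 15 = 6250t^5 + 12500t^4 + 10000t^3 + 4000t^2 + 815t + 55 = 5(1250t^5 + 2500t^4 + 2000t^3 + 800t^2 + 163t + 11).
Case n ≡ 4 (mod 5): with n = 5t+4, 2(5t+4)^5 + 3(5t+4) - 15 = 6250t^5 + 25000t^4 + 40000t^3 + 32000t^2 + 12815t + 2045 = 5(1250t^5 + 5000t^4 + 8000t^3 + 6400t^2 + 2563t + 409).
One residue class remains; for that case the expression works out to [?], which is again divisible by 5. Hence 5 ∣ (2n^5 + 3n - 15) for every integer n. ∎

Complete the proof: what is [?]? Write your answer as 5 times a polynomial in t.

The residues treated are {0, 3, 2, 4}, so the missing case is n ≡ 1 (mod 5); write n = 5t+1.
Then 2(5t+1)^5 + 3(5t+1) - 15 = 6250t^5 + 6250t^4 + 2500t^3 + 500t^2 + 65t - 10 = 5(1250t^5 + 1250t^4 + 500t^3 + 100t^2 + 13t - 2).

5(1250t^5 + 1250t^4 + 500t^3 + 100t^2 + 13t - 2)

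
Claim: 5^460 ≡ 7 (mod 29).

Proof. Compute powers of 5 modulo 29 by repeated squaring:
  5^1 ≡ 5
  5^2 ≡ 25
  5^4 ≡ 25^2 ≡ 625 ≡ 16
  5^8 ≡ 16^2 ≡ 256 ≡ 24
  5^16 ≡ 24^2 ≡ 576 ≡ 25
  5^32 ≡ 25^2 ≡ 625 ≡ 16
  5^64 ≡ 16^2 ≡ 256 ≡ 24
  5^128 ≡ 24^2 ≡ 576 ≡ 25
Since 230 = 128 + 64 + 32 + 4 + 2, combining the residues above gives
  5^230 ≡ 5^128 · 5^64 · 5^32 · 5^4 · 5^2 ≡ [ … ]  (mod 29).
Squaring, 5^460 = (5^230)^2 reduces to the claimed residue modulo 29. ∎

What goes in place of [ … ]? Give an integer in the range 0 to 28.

Multiply the listed residues: 25 · 24 · 16 · 16 · 25 = 600 → 9600 → 153600 → 3840000.
Reducing modulo 29: 3840000 = 132413·29 + 23, so 5^230 ≡ 23.

23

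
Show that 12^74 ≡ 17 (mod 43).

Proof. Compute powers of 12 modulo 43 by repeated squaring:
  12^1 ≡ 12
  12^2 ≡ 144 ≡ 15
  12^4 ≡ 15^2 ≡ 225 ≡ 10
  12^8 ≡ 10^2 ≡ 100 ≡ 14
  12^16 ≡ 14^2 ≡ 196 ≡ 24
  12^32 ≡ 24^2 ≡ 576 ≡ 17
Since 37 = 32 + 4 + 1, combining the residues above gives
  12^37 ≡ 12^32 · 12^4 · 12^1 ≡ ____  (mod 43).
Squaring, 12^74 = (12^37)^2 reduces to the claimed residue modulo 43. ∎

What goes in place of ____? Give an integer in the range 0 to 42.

12^32 · 12^4 · 12^1 ≡ 17 · 10 · 12 = 2040.
2040 mod 43 = 19, so 12^37 ≡ 19 (mod 43).

19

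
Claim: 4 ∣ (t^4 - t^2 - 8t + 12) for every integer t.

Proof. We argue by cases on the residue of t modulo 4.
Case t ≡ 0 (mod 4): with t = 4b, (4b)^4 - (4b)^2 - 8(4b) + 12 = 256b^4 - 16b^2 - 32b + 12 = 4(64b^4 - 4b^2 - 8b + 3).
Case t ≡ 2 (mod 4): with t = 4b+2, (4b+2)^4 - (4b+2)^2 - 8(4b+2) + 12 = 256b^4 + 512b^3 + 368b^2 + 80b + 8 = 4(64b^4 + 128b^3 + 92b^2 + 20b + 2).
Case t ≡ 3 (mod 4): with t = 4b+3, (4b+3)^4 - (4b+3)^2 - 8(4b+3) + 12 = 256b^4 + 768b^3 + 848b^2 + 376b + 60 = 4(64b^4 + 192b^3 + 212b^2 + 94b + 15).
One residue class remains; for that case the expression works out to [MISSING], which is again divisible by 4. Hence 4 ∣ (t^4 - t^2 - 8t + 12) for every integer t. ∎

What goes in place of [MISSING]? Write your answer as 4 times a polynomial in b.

Only t ≡ 1 (mod 4) is unaccounted for. Put t = 4b+1:
(4b+1)^4 - (4b+1)^2 - 8(4b+1) + 12 expands to 256b^4 + 256b^3 + 80b^2 - 24b + 4,
and factoring out 4 leaves 4(64b^4 + 64b^3 + 20b^2 - 6b + 1).

4(64b^4 + 64b^3 + 20b^2 - 6b + 1)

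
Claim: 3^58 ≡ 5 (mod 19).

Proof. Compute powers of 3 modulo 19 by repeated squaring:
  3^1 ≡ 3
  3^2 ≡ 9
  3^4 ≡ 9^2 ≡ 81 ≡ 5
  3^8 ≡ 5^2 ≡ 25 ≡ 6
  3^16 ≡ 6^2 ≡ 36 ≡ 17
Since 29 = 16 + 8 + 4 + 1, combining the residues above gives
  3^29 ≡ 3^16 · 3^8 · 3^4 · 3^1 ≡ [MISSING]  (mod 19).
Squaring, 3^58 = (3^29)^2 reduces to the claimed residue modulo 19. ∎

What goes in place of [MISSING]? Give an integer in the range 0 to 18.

10

3^16 · 3^8 · 3^4 · 3^1 ≡ 17 · 6 · 5 · 3 = 1530.
1530 mod 19 = 10, so 3^29 ≡ 10 (mod 19).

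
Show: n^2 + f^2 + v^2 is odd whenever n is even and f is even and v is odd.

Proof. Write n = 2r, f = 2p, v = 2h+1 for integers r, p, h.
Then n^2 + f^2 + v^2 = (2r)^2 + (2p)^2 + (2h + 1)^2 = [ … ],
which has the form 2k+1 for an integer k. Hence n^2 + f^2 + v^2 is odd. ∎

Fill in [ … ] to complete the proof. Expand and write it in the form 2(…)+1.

2(2h^2 + 2h + 2p^2 + 2r^2) + 1

(2r)^2 + (2p)^2 + (2h + 1)^2 = 4h^2 + 4h + 4p^2 + 4r^2 + 1
= 2(2h^2 + 2h + 2p^2 + 2r^2) + 1.
Since 2h^2 + 2h + 2p^2 + 2r^2 is an integer, the sum of squares is of the form 2k+1 for an integer k.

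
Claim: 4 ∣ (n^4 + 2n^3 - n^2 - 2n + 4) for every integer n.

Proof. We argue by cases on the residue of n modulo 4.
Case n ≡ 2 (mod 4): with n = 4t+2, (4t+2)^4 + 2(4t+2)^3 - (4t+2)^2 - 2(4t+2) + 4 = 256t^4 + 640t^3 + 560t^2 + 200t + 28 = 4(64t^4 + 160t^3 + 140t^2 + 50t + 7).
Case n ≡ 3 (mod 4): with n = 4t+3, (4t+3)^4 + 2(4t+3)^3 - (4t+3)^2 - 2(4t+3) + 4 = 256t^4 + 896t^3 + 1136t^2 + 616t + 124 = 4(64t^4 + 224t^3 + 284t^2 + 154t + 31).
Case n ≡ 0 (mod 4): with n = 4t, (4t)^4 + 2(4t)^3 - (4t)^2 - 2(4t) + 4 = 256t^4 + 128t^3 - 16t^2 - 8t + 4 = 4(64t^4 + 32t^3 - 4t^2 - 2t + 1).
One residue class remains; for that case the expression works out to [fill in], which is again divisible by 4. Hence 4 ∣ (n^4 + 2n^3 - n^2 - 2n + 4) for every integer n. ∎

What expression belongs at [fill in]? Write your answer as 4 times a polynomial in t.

4(64t^4 + 96t^3 + 44t^2 + 6t + 1)

Only n ≡ 1 (mod 4) is unaccounted for. Put n = 4t+1:
(4t+1)^4 + 2(4t+1)^3 - (4t+1)^2 - 2(4t+1) + 4 expands to 256t^4 + 384t^3 + 176t^2 + 24t + 4,
and factoring out 4 leaves 4(64t^4 + 96t^3 + 44t^2 + 6t + 1).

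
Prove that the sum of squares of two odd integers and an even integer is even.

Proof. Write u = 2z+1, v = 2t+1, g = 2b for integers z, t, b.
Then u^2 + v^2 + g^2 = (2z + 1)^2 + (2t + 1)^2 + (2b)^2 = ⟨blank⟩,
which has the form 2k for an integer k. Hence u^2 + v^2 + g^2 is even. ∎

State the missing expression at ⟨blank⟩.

(2z + 1)^2 + (2t + 1)^2 + (2b)^2 = 4b^2 + 4t^2 + 4t + 4z^2 + 4z + 2
= 2(2b^2 + 2t^2 + 2t + 2z^2 + 2z + 1).
Since 2b^2 + 2t^2 + 2t + 2z^2 + 2z + 1 is an integer, the sum of squares is of the form 2k for an integer k.

2(2b^2 + 2t^2 + 2t + 2z^2 + 2z + 1)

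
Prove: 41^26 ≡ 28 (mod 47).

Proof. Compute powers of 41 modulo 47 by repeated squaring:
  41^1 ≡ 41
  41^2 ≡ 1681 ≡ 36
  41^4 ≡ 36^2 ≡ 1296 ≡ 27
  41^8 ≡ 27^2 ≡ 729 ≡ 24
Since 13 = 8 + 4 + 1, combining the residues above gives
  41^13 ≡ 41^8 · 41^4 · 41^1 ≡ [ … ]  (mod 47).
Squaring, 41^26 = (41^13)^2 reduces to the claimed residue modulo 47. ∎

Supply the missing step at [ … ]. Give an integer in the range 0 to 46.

41^8 · 41^4 · 41^1 ≡ 24 · 27 · 41 = 26568.
26568 mod 47 = 13, so 41^13 ≡ 13 (mod 47).

13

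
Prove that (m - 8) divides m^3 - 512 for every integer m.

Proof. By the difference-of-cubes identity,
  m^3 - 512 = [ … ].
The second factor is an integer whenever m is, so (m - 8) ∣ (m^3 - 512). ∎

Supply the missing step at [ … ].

Polynomial division of m^3 - 512 by m - 8 leaves remainder 0 and quotient m^2 + 8m + 64.
Hence m^3 - 512 = (m - 8)(m^2 + 8m + 64).

(m - 8)(m^2 + 8m + 64)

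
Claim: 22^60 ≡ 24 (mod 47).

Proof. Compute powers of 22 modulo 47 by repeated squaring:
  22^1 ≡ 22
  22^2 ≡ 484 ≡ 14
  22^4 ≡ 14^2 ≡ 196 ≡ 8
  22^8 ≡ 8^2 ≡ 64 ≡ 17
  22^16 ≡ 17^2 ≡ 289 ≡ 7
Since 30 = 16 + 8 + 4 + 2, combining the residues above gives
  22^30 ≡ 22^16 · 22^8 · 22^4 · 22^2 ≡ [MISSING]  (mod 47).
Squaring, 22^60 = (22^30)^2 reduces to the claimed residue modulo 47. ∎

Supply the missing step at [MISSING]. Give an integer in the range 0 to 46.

27

22^16 · 22^8 · 22^4 · 22^2 ≡ 7 · 17 · 8 · 14 = 13328.
13328 mod 47 = 27, so 22^30 ≡ 27 (mod 47).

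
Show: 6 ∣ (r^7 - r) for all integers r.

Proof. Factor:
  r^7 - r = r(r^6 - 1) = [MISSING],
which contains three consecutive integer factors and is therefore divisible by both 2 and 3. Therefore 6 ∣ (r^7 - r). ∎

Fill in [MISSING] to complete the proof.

(r - 1)r(r + 1)(r^4 + r^2 + 1)

r^6 - 1 = (r^2 - 1)(r^4 + r^2 + 1), and r^2 - 1 = (r-1)(r+1).
So r(r^6 - 1) = (r - 1)r(r + 1)(r^4 + r^2 + 1).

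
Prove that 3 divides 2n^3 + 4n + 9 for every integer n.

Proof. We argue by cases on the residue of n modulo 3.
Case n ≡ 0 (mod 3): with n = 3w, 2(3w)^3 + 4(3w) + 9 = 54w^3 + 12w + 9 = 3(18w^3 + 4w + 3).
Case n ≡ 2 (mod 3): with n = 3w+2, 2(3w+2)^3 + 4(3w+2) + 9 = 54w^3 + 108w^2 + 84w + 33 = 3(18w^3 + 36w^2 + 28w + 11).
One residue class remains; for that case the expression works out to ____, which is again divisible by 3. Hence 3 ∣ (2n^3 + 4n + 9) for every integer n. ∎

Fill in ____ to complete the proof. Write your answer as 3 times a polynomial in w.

3(18w^3 + 18w^2 + 10w + 5)

Only n ≡ 1 (mod 3) is unaccounted for. Put n = 3w+1:
2(3w+1)^3 + 4(3w+1) + 9 expands to 54w^3 + 54w^2 + 30w + 15,
and factoring out 3 leaves 3(18w^3 + 18w^2 + 10w + 5).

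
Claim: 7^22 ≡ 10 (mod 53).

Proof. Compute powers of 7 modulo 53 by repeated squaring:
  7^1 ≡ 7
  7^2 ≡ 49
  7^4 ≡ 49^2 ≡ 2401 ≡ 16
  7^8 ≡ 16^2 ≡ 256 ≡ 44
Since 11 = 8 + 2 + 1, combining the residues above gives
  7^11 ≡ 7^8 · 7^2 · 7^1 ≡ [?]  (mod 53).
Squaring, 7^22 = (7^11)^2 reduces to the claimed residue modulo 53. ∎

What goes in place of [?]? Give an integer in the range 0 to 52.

40

Multiply the listed residues: 44 · 49 · 7 = 2156 → 15092.
Reducing modulo 53: 15092 = 284·53 + 40, so 7^11 ≡ 40.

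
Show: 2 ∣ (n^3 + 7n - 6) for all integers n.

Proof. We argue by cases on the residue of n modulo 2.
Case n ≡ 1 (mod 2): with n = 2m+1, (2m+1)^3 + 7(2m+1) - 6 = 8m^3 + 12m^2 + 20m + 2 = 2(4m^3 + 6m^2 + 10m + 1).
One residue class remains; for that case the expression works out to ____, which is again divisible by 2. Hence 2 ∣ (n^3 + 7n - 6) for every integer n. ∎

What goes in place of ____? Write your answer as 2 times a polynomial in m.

Only n ≡ 0 (mod 2) is unaccounted for. Put n = 2m:
(2m)^3 + 7(2m) - 6 expands to 8m^3 + 14m - 6,
and factoring out 2 leaves 2(4m^3 + 7m - 3).

2(4m^3 + 7m - 3)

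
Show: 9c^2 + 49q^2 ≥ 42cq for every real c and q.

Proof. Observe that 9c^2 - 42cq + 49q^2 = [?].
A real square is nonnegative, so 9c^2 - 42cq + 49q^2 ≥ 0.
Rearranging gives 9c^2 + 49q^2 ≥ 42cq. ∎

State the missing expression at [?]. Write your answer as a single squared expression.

The leading and trailing coefficients are 3^2 and 7^2, and 42 = 2·3·7, so the trinomial is (3c - 7q)^2.
Hence 9c^2 - 42cq + 49q^2 ≥ 0.

(3c - 7q)^2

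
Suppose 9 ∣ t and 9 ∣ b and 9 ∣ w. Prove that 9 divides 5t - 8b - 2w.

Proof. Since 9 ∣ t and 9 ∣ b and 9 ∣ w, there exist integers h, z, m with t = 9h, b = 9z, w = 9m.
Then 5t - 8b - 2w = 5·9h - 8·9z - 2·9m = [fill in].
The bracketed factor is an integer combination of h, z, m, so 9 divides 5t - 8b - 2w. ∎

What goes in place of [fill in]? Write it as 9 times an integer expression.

9(5h - 2m - 8z)

Pull the common 9 out of every term: 5·9h - 8·9z - 2·9m = 9(5h - 2m - 8z).
5h - 2m - 8z is an integer, which exhibits the divisibility.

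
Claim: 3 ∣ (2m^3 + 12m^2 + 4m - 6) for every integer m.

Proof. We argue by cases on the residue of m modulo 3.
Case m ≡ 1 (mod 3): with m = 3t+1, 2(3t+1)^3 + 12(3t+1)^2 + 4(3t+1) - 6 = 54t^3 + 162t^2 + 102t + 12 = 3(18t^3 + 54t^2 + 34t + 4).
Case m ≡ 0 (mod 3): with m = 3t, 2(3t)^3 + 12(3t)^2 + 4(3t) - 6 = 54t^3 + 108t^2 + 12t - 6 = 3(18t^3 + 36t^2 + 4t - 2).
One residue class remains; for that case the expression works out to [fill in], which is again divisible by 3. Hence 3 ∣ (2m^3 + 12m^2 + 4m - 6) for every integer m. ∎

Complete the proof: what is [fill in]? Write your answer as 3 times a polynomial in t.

3(18t^3 + 72t^2 + 76t + 22)

Only m ≡ 2 (mod 3) is unaccounted for. Put m = 3t+2:
2(3t+2)^3 + 12(3t+2)^2 + 4(3t+2) - 6 expands to 54t^3 + 216t^2 + 228t + 66,
and factoring out 3 leaves 3(18t^3 + 72t^2 + 76t + 22).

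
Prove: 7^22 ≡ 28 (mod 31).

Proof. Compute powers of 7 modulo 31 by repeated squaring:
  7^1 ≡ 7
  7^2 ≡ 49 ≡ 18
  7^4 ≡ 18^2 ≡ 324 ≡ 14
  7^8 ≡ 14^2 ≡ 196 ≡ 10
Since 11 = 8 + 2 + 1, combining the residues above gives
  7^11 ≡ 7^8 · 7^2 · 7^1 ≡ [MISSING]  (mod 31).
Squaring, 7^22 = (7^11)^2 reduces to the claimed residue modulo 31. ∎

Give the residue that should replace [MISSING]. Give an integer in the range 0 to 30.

20

7^8 · 7^2 · 7^1 ≡ 10 · 18 · 7 = 1260.
1260 mod 31 = 20, so 7^11 ≡ 20 (mod 31).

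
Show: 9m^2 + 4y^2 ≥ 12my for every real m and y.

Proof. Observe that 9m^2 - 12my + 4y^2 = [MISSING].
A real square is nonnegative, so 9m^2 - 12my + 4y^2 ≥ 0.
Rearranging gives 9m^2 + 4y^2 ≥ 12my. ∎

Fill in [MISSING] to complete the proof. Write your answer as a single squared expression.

9m^2 - 12my + 4y^2 is a perfect-square trinomial: the outer terms are (3m)^2 and (2y)^2, and the cross term is -2·3m·2y.
So 9m^2 - 12my + 4y^2 = (3m - 2y)^2 ≥ 0.

(3m - 2y)^2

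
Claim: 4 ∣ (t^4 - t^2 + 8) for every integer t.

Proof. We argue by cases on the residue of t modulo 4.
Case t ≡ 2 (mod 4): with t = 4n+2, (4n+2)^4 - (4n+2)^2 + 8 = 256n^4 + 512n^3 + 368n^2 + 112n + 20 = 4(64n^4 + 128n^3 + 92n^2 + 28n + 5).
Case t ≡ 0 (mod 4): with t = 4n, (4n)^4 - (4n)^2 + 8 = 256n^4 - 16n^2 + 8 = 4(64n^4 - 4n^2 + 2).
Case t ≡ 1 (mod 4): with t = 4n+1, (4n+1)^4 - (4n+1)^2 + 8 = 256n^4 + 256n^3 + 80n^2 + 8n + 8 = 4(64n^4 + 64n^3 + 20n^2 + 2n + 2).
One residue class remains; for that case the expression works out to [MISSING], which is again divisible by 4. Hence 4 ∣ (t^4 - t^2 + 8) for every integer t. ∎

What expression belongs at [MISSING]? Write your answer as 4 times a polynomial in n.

The residues treated are {2, 0, 1}, so the missing case is t ≡ 3 (mod 4); write t = 4n+3.
Then (4n+3)^4 - (4n+3)^2 + 8 = 256n^4 + 768n^3 + 848n^2 + 408n + 80 = 4(64n^4 + 192n^3 + 212n^2 + 102n + 20).

4(64n^4 + 192n^3 + 212n^2 + 102n + 20)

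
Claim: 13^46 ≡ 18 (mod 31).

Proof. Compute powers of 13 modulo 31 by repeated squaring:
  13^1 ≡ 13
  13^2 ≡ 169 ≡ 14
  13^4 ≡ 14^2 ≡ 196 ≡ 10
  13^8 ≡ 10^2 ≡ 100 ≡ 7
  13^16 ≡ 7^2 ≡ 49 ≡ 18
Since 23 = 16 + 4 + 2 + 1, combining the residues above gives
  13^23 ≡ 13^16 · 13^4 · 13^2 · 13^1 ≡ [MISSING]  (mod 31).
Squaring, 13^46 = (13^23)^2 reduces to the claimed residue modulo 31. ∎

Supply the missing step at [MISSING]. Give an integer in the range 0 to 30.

24

Multiply the listed residues: 18 · 10 · 14 · 13 = 180 → 2520 → 32760.
Reducing modulo 31: 32760 = 1056·31 + 24, so 13^23 ≡ 24.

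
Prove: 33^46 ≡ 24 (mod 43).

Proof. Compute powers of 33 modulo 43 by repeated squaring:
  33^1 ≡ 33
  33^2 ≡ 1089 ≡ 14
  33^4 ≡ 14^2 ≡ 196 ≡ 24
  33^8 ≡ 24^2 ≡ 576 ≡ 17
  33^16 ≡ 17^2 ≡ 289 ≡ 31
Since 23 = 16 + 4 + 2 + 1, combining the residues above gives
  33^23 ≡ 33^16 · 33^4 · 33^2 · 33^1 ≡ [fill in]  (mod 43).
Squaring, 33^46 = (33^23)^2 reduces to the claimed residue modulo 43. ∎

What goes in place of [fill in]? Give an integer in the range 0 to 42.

29

Multiply the listed residues: 31 · 24 · 14 · 33 = 744 → 10416 → 343728.
Reducing modulo 43: 343728 = 7993·43 + 29, so 33^23 ≡ 29.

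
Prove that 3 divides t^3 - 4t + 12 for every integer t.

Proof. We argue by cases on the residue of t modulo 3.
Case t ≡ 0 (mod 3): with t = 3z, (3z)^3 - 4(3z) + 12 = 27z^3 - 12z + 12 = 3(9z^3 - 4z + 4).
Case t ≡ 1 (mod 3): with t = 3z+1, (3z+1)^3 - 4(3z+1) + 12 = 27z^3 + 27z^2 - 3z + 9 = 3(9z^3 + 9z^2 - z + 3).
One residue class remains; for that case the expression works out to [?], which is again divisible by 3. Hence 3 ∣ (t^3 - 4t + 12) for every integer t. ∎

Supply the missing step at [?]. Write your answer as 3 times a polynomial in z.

3(9z^3 + 18z^2 + 8z + 4)

Only t ≡ 2 (mod 3) is unaccounted for. Put t = 3z+2:
(3z+2)^3 - 4(3z+2) + 12 expands to 27z^3 + 54z^2 + 24z + 12,
and factoring out 3 leaves 3(9z^3 + 18z^2 + 8z + 4).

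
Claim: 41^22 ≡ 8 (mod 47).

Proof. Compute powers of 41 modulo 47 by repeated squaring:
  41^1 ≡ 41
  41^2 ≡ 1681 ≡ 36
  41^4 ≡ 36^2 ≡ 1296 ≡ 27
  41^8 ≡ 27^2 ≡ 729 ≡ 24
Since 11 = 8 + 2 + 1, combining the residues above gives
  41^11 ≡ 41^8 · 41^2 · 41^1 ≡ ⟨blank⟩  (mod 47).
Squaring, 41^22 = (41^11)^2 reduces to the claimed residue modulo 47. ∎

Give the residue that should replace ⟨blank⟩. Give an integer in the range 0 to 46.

33

41^8 · 41^2 · 41^1 ≡ 24 · 36 · 41 = 35424.
35424 mod 47 = 33, so 41^11 ≡ 33 (mod 47).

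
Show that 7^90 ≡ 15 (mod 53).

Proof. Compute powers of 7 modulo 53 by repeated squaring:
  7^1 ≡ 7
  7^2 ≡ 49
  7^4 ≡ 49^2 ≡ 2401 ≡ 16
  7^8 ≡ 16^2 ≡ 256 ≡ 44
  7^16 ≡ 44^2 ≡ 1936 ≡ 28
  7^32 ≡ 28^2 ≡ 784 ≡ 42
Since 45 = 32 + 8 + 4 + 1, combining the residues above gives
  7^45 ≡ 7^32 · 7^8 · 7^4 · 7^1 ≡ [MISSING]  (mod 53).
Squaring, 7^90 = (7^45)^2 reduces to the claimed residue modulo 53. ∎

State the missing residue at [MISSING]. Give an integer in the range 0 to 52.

11

Multiply the listed residues: 42 · 44 · 16 · 7 = 1848 → 29568 → 206976.
Reducing modulo 53: 206976 = 3905·53 + 11, so 7^45 ≡ 11.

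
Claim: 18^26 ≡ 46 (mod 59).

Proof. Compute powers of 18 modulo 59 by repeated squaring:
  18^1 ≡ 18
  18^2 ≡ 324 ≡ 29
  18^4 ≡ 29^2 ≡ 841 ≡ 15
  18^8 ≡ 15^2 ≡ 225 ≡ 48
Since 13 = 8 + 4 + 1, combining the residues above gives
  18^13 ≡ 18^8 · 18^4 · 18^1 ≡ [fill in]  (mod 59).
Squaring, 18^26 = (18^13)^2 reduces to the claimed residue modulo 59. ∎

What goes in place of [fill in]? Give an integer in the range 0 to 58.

18^8 · 18^4 · 18^1 ≡ 48 · 15 · 18 = 12960.
12960 mod 59 = 39, so 18^13 ≡ 39 (mod 59).

39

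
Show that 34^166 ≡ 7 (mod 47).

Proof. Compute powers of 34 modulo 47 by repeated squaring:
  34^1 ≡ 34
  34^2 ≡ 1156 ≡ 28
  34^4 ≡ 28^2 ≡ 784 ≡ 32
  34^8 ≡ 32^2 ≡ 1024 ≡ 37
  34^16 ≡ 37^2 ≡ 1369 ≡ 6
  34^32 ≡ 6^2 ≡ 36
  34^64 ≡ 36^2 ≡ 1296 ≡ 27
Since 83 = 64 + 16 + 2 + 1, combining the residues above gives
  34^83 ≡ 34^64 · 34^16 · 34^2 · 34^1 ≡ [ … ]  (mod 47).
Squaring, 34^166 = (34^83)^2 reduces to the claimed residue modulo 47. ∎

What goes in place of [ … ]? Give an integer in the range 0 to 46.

34^64 · 34^16 · 34^2 · 34^1 ≡ 27 · 6 · 28 · 34 = 154224.
154224 mod 47 = 17, so 34^83 ≡ 17 (mod 47).

17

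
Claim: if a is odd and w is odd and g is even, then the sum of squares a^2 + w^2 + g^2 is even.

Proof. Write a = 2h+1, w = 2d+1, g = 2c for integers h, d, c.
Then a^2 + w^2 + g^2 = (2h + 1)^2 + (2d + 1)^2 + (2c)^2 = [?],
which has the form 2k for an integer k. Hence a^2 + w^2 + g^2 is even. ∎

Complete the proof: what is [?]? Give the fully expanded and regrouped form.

Expanding: (2h + 1)^2 + (2d + 1)^2 + (2c)^2 = 4c^2 + 4d^2 + 4d + 4h^2 + 4h + 2.
Every term is even; pulling out the factor of 2 gives 2(2c^2 + 2d^2 + 2d + 2h^2 + 2h + 1).

2(2c^2 + 2d^2 + 2d + 2h^2 + 2h + 1)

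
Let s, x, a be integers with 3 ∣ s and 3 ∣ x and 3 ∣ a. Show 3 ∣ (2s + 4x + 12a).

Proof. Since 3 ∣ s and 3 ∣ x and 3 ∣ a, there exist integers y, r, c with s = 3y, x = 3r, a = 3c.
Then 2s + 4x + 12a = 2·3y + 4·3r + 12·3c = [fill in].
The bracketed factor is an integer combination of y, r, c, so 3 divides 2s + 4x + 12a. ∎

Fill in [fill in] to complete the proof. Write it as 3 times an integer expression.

3(12c + 4r + 2y)

Pull the common 3 out of every term: 2·3y + 4·3r + 12·3c = 3(12c + 4r + 2y).
12c + 4r + 2y is an integer, which exhibits the divisibility.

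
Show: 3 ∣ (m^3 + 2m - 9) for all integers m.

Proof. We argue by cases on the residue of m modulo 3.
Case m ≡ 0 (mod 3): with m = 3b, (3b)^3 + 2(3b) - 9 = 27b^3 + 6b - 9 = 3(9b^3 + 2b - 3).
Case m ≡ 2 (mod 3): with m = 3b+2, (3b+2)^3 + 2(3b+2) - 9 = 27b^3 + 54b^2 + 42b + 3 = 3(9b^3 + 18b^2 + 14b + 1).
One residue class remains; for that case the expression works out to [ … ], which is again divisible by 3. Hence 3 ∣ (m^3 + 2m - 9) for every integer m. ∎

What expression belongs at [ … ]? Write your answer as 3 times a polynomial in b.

Only m ≡ 1 (mod 3) is unaccounted for. Put m = 3b+1:
(3b+1)^3 + 2(3b+1) - 9 expands to 27b^3 + 27b^2 + 15b - 6,
and factoring out 3 leaves 3(9b^3 + 9b^2 + 5b - 2).

3(9b^3 + 9b^2 + 5b - 2)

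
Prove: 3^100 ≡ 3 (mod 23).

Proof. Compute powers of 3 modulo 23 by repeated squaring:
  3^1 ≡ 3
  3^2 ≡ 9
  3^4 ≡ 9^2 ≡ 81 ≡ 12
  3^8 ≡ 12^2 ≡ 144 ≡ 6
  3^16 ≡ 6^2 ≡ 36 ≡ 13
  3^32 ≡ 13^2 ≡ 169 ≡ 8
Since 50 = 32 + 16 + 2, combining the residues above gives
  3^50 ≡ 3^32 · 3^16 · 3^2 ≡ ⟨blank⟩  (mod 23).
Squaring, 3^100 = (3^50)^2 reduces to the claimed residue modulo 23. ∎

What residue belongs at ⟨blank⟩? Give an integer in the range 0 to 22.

16

3^32 · 3^16 · 3^2 ≡ 8 · 13 · 9 = 936.
936 mod 23 = 16, so 3^50 ≡ 16 (mod 23).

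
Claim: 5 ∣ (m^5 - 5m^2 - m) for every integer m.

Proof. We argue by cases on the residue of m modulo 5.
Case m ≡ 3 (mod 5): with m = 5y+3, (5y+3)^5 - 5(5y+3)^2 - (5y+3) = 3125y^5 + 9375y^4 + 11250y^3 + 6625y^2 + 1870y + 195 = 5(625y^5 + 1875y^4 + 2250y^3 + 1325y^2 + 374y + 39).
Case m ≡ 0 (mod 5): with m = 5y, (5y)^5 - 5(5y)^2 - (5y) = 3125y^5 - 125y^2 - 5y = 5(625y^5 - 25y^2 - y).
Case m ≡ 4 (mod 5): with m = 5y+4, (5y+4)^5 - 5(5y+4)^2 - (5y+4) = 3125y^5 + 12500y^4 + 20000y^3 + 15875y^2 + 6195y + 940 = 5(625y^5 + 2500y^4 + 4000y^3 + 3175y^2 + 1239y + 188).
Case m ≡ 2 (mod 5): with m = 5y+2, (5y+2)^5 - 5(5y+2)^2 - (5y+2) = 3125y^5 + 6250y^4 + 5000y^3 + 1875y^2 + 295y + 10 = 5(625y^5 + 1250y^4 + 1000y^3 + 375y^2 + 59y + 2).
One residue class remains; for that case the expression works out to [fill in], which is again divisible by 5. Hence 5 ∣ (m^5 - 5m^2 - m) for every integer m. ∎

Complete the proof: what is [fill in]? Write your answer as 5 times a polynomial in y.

5(625y^5 + 625y^4 + 250y^3 + 25y^2 - 6y - 1)

Only m ≡ 1 (mod 5) is unaccounted for. Put m = 5y+1:
(5y+1)^5 - 5(5y+1)^2 - (5y+1) expands to 3125y^5 + 3125y^4 + 1250y^3 + 125y^2 - 30y - 5,
and factoring out 5 leaves 5(625y^5 + 625y^4 + 250y^3 + 25y^2 - 6y - 1).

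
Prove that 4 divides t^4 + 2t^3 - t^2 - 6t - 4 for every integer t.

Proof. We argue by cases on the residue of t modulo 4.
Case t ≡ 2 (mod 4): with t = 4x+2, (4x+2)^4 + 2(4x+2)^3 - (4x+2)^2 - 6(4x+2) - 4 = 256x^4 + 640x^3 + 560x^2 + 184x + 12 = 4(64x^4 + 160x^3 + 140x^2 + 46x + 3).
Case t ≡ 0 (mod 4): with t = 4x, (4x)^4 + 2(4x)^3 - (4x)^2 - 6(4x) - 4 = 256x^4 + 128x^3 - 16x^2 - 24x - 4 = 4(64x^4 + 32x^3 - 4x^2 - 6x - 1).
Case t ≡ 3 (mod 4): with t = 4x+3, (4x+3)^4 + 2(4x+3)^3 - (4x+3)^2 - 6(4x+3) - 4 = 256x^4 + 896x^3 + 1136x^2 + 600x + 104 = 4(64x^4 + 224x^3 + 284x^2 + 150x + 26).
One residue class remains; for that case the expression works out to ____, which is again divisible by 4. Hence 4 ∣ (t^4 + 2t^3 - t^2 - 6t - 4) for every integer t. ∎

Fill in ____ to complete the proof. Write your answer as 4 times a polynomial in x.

Only t ≡ 1 (mod 4) is unaccounted for. Put t = 4x+1:
(4x+1)^4 + 2(4x+1)^3 - (4x+1)^2 - 6(4x+1) - 4 expands to 256x^4 + 384x^3 + 176x^2 + 8x - 8,
and factoring out 4 leaves 4(64x^4 + 96x^3 + 44x^2 + 2x - 2).

4(64x^4 + 96x^3 + 44x^2 + 2x - 2)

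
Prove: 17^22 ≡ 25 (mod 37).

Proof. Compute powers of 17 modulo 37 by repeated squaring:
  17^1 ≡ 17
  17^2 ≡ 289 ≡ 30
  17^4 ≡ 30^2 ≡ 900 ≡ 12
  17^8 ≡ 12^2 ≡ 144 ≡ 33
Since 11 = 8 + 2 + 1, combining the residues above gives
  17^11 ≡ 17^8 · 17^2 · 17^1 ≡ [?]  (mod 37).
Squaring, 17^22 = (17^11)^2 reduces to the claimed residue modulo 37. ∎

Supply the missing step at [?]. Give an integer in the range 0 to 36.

32

Multiply the listed residues: 33 · 30 · 17 = 990 → 16830.
Reducing modulo 37: 16830 = 454·37 + 32, so 17^11 ≡ 32.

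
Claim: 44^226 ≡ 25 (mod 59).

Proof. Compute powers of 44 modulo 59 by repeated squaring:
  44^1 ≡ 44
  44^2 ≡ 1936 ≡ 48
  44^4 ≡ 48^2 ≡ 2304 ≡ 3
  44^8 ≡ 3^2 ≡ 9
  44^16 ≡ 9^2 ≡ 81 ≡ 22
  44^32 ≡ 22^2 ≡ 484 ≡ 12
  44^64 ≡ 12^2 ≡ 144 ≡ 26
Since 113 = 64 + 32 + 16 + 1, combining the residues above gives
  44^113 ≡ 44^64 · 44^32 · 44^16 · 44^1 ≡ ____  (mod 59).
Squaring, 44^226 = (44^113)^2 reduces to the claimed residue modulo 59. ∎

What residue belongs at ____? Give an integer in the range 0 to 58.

Multiply the listed residues: 26 · 12 · 22 · 44 = 312 → 6864 → 302016.
Reducing modulo 59: 302016 = 5118·59 + 54, so 44^113 ≡ 54.

54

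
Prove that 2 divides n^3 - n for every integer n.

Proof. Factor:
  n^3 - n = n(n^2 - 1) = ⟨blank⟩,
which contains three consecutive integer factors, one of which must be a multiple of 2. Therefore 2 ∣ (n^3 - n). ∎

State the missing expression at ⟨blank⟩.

n(n^2 - 1) = n(n - 1)(n + 1) = (n - 1)n(n + 1).
These three factors are consecutive integers, so their product is divisible by 2.

(n - 1)n(n + 1)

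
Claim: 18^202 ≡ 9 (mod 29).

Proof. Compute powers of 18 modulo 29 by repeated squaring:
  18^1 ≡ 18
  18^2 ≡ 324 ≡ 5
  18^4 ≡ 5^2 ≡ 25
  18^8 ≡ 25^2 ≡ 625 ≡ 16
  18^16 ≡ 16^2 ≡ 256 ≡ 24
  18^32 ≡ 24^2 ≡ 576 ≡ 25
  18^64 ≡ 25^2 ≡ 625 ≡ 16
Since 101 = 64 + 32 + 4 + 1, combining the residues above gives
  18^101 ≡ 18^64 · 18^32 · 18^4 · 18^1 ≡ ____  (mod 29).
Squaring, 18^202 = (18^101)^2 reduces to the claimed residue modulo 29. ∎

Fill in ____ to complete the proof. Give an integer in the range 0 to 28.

18^64 · 18^32 · 18^4 · 18^1 ≡ 16 · 25 · 25 · 18 = 180000.
180000 mod 29 = 26, so 18^101 ≡ 26 (mod 29).

26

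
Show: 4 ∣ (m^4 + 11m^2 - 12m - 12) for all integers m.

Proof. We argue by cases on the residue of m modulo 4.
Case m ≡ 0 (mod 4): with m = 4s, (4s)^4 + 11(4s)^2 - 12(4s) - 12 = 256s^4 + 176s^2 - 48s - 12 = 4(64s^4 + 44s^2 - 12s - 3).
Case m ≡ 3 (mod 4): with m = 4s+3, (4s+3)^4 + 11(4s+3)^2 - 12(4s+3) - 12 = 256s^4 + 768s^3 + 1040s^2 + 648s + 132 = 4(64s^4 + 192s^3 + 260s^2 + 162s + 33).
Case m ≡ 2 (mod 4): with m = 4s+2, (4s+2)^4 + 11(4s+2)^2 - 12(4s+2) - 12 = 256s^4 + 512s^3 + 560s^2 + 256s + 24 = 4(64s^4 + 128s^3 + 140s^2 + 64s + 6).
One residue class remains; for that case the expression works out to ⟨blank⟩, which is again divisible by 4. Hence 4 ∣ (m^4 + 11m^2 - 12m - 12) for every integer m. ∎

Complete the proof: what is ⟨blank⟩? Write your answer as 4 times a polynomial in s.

The residues treated are {0, 3, 2}, so the missing case is m ≡ 1 (mod 4); write m = 4s+1.
Then (4s+1)^4 + 11(4s+1)^2 - 12(4s+1) - 12 = 256s^4 + 256s^3 + 272s^2 + 56s - 12 = 4(64s^4 + 64s^3 + 68s^2 + 14s - 3).

4(64s^4 + 64s^3 + 68s^2 + 14s - 3)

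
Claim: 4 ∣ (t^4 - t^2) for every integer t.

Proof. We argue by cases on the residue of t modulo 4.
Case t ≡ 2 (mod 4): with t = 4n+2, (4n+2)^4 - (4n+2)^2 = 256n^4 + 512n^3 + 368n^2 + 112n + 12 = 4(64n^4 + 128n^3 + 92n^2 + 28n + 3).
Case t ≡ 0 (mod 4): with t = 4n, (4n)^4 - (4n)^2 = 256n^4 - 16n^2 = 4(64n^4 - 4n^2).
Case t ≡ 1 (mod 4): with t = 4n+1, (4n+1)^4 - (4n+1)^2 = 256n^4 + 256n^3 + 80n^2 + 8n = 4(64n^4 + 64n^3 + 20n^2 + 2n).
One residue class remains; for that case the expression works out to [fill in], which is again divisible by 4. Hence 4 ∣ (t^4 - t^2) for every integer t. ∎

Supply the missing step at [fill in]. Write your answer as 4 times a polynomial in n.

Only t ≡ 3 (mod 4) is unaccounted for. Put t = 4n+3:
(4n+3)^4 - (4n+3)^2 expands to 256n^4 + 768n^3 + 848n^2 + 408n + 72,
and factoring out 4 leaves 4(64n^4 + 192n^3 + 212n^2 + 102n + 18).

4(64n^4 + 192n^3 + 212n^2 + 102n + 18)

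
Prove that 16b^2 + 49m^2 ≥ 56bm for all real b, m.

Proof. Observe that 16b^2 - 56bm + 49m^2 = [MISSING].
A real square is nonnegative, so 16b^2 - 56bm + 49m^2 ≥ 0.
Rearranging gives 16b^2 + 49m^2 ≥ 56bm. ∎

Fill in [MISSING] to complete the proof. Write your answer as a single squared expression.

16b^2 - 56bm + 49m^2 is a perfect-square trinomial: the outer terms are (4b)^2 and (7m)^2, and the cross term is -2·4b·7m.
So 16b^2 - 56bm + 49m^2 = (4b - 7m)^2 ≥ 0.

(4b - 7m)^2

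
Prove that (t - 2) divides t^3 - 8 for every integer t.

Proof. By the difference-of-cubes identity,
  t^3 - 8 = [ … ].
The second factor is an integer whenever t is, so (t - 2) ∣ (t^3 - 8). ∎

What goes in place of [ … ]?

(t - 2)(t^2 + 2t + 4)

a^3 - b^3 = (a - b)(a^2 + ab + b^2). With a = t, b = 2:
t^3 - 8 = (t - 2)(t^2 + 2t + 4).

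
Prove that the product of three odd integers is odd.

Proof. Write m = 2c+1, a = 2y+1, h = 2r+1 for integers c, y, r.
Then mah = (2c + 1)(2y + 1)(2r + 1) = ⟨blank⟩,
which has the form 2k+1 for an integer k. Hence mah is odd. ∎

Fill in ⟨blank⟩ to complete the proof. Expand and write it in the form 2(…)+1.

(2c + 1)(2y + 1)(2r + 1) = 8cry + 4cr + 4cy + 2c + 4ry + 2r + 2y + 1
= 2(4cry + 2cr + 2cy + c + 2ry + r + y) + 1.
Since 4cry + 2cr + 2cy + c + 2ry + r + y is an integer, the product is of the form 2k+1 for an integer k.

2(4cry + 2cr + 2cy + c + 2ry + r + y) + 1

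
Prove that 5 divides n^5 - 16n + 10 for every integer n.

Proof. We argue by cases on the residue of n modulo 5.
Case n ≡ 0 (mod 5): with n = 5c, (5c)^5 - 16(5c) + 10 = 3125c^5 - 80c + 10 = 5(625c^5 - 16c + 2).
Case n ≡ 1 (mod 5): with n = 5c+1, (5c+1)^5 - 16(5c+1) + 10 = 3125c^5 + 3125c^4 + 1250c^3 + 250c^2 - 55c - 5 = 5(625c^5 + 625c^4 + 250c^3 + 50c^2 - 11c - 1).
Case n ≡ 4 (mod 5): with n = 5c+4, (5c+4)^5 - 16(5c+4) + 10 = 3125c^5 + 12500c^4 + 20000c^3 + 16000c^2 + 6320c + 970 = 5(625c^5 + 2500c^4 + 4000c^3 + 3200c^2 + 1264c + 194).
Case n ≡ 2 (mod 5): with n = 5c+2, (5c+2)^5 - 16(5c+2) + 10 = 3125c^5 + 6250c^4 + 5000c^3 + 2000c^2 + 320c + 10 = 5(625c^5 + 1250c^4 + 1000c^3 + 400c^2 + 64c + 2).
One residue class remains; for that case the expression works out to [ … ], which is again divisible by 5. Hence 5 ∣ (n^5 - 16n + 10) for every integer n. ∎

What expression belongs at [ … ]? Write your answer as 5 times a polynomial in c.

Only n ≡ 3 (mod 5) is unaccounted for. Put n = 5c+3:
(5c+3)^5 - 16(5c+3) + 10 expands to 3125c^5 + 9375c^4 + 11250c^3 + 6750c^2 + 1945c + 205,
and factoring out 5 leaves 5(625c^5 + 1875c^4 + 2250c^3 + 1350c^2 + 389c + 41).

5(625c^5 + 1875c^4 + 2250c^3 + 1350c^2 + 389c + 41)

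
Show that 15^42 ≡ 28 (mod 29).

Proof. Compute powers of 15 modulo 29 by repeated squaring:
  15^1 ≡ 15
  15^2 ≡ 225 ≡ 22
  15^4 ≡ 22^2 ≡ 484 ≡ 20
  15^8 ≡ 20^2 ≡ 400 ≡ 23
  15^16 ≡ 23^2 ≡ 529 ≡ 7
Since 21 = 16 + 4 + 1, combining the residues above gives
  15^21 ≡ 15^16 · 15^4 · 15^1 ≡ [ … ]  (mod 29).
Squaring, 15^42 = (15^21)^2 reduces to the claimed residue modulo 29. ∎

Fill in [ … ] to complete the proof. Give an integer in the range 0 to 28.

12

Multiply the listed residues: 7 · 20 · 15 = 140 → 2100.
Reducing modulo 29: 2100 = 72·29 + 12, so 15^21 ≡ 12.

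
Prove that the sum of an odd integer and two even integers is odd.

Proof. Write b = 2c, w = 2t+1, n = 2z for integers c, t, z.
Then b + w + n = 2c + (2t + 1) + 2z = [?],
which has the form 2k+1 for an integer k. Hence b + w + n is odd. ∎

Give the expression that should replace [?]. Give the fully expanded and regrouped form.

2(c + t + z) + 1

Expanding: 2c + (2t + 1) + 2z = 2c + 2t + 2z + 1.
Every term except the constant is even, so this is 2(c + t + z) + 1,
and c + t + z ∈ ℤ gives the required form.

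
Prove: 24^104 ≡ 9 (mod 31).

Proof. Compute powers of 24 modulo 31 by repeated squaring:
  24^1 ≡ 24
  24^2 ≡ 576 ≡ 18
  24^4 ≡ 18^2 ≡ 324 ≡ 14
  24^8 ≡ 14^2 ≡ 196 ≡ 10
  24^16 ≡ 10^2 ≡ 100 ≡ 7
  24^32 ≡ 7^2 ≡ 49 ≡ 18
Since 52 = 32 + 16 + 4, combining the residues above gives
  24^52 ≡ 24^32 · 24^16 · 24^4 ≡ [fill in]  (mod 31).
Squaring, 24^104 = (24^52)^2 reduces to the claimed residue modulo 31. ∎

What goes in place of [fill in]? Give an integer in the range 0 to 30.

28

Multiply the listed residues: 18 · 7 · 14 = 126 → 1764.
Reducing modulo 31: 1764 = 56·31 + 28, so 24^52 ≡ 28.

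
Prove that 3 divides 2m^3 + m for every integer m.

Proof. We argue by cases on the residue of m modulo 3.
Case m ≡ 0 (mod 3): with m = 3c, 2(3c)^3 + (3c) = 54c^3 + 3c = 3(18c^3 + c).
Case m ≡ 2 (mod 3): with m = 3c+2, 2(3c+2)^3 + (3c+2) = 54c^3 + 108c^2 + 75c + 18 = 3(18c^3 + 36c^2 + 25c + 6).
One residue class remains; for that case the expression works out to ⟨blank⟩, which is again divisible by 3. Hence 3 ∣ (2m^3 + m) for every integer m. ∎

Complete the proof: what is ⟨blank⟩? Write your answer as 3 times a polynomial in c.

3(18c^3 + 18c^2 + 7c + 1)

The residues treated are {0, 2}, so the missing case is m ≡ 1 (mod 3); write m = 3c+1.
Then 2(3c+1)^3 + (3c+1) = 54c^3 + 54c^2 + 21c + 3 = 3(18c^3 + 18c^2 + 7c + 1).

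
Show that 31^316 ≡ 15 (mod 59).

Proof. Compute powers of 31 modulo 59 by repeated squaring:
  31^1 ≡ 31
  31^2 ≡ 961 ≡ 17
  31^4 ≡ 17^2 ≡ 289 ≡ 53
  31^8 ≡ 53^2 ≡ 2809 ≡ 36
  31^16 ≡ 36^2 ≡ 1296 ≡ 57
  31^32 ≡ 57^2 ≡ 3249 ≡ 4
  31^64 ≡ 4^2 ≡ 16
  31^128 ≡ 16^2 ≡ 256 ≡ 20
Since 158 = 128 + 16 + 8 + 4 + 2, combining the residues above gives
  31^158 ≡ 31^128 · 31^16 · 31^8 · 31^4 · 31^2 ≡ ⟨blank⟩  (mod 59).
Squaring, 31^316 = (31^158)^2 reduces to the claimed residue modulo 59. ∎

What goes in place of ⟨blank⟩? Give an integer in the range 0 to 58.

29

31^128 · 31^16 · 31^8 · 31^4 · 31^2 ≡ 20 · 57 · 36 · 53 · 17 = 36977040.
36977040 mod 59 = 29, so 31^158 ≡ 29 (mod 59).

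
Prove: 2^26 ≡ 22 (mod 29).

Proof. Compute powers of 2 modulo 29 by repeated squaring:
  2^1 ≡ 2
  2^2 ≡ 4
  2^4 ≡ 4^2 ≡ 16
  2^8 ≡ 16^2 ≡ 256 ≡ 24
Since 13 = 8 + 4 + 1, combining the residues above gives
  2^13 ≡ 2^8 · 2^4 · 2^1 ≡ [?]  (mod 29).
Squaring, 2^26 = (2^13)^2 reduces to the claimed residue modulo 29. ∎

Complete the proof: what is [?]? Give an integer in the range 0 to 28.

2^8 · 2^4 · 2^1 ≡ 24 · 16 · 2 = 768.
768 mod 29 = 14, so 2^13 ≡ 14 (mod 29).

14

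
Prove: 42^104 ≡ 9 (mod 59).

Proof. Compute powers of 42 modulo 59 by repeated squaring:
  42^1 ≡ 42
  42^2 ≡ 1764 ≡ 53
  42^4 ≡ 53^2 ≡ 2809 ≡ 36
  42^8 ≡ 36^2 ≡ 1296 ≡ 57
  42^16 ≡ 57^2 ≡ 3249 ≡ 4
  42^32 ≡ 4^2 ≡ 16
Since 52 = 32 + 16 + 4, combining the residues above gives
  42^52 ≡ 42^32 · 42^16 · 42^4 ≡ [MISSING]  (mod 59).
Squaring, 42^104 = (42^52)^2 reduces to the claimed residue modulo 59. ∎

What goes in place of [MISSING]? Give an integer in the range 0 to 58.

3

42^32 · 42^16 · 42^4 ≡ 16 · 4 · 36 = 2304.
2304 mod 59 = 3, so 42^52 ≡ 3 (mod 59).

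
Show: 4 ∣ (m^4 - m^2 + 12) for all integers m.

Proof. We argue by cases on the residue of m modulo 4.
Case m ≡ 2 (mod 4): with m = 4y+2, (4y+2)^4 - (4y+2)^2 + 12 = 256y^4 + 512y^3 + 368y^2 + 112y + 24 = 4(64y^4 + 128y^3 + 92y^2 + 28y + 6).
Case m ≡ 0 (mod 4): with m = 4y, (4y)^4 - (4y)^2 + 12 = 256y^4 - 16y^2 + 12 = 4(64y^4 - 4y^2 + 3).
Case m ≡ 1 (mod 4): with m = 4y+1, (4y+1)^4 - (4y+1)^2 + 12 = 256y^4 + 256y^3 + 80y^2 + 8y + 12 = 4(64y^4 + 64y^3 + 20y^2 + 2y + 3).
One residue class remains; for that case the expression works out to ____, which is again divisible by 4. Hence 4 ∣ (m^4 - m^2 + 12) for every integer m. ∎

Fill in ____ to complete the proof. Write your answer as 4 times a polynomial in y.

4(64y^4 + 192y^3 + 212y^2 + 102y + 21)

Only m ≡ 3 (mod 4) is unaccounted for. Put m = 4y+3:
(4y+3)^4 - (4y+3)^2 + 12 expands to 256y^4 + 768y^3 + 848y^2 + 408y + 84,
and factoring out 4 leaves 4(64y^4 + 192y^3 + 212y^2 + 102y + 21).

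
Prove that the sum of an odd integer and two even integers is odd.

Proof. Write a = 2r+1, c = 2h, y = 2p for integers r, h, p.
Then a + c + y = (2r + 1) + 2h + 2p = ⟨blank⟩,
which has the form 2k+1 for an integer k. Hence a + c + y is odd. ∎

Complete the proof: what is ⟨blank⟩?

Expanding: (2r + 1) + 2h + 2p = 2h + 2p + 2r + 1.
Every term except the constant is even, so this is 2(h + p + r) + 1,
and h + p + r ∈ ℤ gives the required form.

2(h + p + r) + 1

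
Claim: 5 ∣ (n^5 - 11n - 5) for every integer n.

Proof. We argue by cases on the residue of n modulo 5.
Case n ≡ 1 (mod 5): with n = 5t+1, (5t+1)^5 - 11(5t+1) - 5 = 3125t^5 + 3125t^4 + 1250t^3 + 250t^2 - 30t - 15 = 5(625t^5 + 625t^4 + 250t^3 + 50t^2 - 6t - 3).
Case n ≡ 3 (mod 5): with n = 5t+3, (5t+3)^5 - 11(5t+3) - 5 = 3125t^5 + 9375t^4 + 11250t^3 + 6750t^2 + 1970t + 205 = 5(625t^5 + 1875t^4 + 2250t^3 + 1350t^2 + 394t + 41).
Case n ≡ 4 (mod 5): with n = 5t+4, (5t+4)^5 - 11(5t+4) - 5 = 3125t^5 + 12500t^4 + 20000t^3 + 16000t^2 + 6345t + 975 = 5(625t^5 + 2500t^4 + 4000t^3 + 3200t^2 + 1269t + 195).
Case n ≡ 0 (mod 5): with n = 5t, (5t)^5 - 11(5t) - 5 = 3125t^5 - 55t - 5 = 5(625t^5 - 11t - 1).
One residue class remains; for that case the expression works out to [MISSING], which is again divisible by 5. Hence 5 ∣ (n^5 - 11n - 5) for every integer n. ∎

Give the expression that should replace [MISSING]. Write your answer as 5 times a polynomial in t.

The residues treated are {1, 3, 4, 0}, so the missing case is n ≡ 2 (mod 5); write n = 5t+2.
Then (5t+2)^5 - 11(5t+2) - 5 = 3125t^5 + 6250t^4 + 5000t^3 + 2000t^2 + 345t + 5 = 5(625t^5 + 1250t^4 + 1000t^3 + 400t^2 + 69t + 1).

5(625t^5 + 1250t^4 + 1000t^3 + 400t^2 + 69t + 1)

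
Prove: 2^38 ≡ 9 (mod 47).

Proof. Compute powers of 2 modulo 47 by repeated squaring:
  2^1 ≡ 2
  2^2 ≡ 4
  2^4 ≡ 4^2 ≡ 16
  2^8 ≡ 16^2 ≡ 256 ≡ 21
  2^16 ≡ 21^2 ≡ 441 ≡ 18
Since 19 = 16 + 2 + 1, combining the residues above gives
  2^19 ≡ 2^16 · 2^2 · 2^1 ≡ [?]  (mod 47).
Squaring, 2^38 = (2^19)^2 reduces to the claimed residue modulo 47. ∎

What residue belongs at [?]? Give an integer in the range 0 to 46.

3

2^16 · 2^2 · 2^1 ≡ 18 · 4 · 2 = 144.
144 mod 47 = 3, so 2^19 ≡ 3 (mod 47).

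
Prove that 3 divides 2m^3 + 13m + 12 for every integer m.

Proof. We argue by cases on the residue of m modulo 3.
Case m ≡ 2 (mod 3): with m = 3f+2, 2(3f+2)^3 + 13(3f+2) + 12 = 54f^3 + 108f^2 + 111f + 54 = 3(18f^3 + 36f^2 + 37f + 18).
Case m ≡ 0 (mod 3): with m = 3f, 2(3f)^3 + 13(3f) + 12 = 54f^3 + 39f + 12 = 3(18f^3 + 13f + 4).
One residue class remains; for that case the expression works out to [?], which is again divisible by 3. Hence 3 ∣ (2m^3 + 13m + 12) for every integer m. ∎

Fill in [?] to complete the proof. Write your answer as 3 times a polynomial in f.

3(18f^3 + 18f^2 + 19f + 9)

Only m ≡ 1 (mod 3) is unaccounted for. Put m = 3f+1:
2(3f+1)^3 + 13(3f+1) + 12 expands to 54f^3 + 54f^2 + 57f + 27,
and factoring out 3 leaves 3(18f^3 + 18f^2 + 19f + 9).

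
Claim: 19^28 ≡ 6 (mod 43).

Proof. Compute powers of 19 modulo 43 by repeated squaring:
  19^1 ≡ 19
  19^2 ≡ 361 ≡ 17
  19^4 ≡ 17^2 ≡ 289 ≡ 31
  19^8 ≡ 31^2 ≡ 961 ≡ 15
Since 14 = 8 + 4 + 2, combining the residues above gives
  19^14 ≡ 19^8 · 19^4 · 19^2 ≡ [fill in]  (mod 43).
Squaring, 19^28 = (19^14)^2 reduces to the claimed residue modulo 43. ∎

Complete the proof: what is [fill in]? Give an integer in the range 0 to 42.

36

19^8 · 19^4 · 19^2 ≡ 15 · 31 · 17 = 7905.
7905 mod 43 = 36, so 19^14 ≡ 36 (mod 43).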